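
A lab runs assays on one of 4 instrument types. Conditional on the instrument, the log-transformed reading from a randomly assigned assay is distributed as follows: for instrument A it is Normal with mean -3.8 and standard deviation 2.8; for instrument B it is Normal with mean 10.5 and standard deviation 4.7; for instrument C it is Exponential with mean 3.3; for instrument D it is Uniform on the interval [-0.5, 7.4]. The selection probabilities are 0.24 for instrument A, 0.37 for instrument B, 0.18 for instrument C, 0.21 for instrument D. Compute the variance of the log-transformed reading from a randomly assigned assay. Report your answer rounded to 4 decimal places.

43.4081

Per component, A: μ=-3.8, E[X²]=22.28; B: μ=10.5, E[X²]=132.34; C: μ=3.3, E[X²]=21.78; D: μ=3.45, E[X²]=17.1033.
E[X] = 0.24·-3.8 + 0.37·10.5 + 0.18·3.3 + 0.21·3.45 = 4.2915.
E[X²] = 0.24·22.28 + 0.37·132.34 + 0.18·21.78 + 0.21·17.1033 = 61.8251.
Var(X) = E[X²] − (E[X])² = 61.8251 − 18.417 = 43.4081.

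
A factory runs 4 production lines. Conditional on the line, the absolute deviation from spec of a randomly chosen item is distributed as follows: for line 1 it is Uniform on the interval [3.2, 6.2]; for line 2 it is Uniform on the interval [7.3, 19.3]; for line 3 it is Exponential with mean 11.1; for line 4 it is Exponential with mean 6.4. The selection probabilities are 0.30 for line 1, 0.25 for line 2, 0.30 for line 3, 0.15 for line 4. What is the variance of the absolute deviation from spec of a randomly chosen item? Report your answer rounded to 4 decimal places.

58.8379

Per component, 1: μ=4.7, E[X²]=22.84; 2: μ=13.3, E[X²]=188.89; 3: μ=11.1, E[X²]=246.42; 4: μ=6.4, E[X²]=81.92.
E[X] = 0.3·4.7 + 0.25·13.3 + 0.3·11.1 + 0.15·6.4 = 9.025.
E[X²] = 0.3·22.84 + 0.25·188.89 + 0.3·246.42 + 0.15·81.92 = 140.288.
Var(X) = E[X²] − (E[X])² = 140.288 − 81.4506 = 58.8379.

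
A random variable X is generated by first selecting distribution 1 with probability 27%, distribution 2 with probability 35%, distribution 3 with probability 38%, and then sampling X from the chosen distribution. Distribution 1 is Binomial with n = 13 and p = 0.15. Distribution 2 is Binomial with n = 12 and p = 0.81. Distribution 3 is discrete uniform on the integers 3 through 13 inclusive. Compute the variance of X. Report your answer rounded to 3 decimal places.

Per component, 1: μ=1.95, E[X²]=5.46; 2: μ=9.72, E[X²]=96.3252; 3: μ=8, E[X²]=74.
E[X] = 0.27·1.95 + 0.35·9.72 + 0.38·8 = 6.9685.
E[X²] = 0.27·5.46 + 0.35·96.3252 + 0.38·74 = 63.308.
Var(X) = E[X²] − (E[X])² = 63.308 − 48.56 = 14.748.

14.748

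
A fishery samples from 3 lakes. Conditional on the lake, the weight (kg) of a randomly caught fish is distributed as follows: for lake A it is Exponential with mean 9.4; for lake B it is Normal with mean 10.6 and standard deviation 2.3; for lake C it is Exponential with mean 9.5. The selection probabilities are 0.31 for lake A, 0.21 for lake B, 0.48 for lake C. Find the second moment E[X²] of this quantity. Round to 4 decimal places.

166.1297

For each component E[X²] = Var + (mean)², giving A: 176.72; B: 117.65; C: 180.5.
Overall E[X²] = 0.31·176.72 + 0.21·117.65 + 0.48·180.5 = 166.13.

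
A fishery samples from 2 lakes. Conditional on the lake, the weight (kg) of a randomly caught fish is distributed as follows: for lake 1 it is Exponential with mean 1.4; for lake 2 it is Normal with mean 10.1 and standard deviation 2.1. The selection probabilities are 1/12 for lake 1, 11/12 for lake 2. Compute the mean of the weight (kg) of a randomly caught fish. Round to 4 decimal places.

9.3750

Component means — 1: 1.4; 2: 10.1.
E[X] = 0.0833333·1.4 + 0.916667·10.1 = 9.375.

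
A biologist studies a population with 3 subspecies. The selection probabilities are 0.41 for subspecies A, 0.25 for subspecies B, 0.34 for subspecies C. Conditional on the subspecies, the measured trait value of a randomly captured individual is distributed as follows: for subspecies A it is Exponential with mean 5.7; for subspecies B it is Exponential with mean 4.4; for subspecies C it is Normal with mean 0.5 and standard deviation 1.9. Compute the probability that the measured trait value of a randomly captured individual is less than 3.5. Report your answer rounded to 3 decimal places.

0.646

Conditional on each subspecies, P(X < 3.5): A: 0.458837; B: 0.548624; C: 0.942826.
By total probability, P(X < 3.5) = 0.41·0.458837 + 0.25·0.548624 + 0.34·0.942826 = 0.64584.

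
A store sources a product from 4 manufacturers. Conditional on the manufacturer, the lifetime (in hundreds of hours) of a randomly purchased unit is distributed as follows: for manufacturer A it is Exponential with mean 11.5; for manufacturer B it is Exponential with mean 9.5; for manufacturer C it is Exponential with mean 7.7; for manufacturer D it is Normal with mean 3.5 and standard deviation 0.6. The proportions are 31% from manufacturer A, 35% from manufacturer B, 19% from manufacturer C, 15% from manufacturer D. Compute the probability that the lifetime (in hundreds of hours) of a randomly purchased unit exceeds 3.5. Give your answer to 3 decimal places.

0.666

Conditional on each manufacturer, P(X > 3.5): A: 0.737604; B: 0.691826; C: 0.634736; D: 0.5.
By total probability, P(X > 3.5) = 0.31·0.737604 + 0.35·0.691826 + 0.19·0.634736 + 0.15·0.5 = 0.666396.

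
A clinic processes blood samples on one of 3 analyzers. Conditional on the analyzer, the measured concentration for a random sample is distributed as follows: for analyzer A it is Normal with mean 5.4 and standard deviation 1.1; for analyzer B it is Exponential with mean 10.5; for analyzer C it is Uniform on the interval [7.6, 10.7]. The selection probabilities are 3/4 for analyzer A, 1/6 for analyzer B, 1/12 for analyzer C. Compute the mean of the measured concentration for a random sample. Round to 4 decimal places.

6.5625

Component means — A: 5.4; B: 10.5; C: 9.15.
E[X] = 0.75·5.4 + 0.166667·10.5 + 0.0833333·9.15 = 6.5625.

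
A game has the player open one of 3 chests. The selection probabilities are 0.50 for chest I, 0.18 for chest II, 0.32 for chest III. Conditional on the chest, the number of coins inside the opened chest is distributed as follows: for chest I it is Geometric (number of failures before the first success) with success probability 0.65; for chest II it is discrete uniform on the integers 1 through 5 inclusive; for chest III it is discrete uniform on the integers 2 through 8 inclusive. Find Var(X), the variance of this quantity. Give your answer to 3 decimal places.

6.015

Per component, I: μ=0.538462, E[X²]=1.11834; II: μ=3, E[X²]=11; III: μ=5, E[X²]=29.
E[X] = 0.5·0.538462 + 0.18·3 + 0.32·5 = 2.40923.
E[X²] = 0.5·1.11834 + 0.18·11 + 0.32·29 = 11.8192.
Var(X) = E[X²] − (E[X])² = 11.8192 − 5.80439 = 6.01478.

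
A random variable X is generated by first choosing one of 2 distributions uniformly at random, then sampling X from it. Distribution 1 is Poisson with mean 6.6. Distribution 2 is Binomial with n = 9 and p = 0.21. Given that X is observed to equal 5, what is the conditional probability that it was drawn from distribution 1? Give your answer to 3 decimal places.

0.876

Likelihoods P(X=5 | ·): 1: 0.141969; 2: 0.0200436.
Posterior ∝ prior × likelihood. Numerator for 1: 0.5·0.141969 = 0.0709847.
Normalizing constant: 0.5·0.141969 + 0.5·0.0200436 = 0.0810065.
P(1 | observation) = 0.0709847 / 0.0810065 = 0.876284.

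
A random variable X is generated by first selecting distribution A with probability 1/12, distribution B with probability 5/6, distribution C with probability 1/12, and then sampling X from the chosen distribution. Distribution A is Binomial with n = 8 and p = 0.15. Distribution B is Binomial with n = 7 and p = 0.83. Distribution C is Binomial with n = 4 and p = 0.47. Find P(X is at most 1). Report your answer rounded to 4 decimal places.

Conditional on each component, P(X ≤ 1): A: 0.657183; B: 0.000144343; C: 0.358794.
By total probability, P(X ≤ 1) = 0.0833333·0.657183 + 0.833333·0.000144343 + 0.0833333·0.358794 = 0.084785.

0.0848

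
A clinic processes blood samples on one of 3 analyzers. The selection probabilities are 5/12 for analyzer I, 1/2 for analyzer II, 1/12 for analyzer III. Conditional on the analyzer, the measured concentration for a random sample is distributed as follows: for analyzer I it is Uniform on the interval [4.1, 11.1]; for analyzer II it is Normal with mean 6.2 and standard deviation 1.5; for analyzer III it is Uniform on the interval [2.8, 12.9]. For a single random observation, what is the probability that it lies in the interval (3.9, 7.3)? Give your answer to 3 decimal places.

0.571

Conditional on each analyzer, P(3.9 < X < 7.3): I: 0.457143; II: 0.705726; III: 0.336634.
By total probability, P(3.9 < X < 7.3) = 0.416667·0.457143 + 0.5·0.705726 + 0.0833333·0.336634 = 0.571392.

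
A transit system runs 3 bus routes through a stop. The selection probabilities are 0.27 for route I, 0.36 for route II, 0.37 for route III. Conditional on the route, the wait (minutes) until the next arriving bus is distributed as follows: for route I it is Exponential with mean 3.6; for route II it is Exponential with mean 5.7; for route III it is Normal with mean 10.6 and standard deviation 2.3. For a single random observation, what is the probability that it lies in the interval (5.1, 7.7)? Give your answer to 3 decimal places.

0.123

Conditional on each route, P(5.1 < X < 7.7): I: 0.124735; II: 0.149702; III: 0.0952836.
By total probability, P(5.1 < X < 7.7) = 0.27·0.124735 + 0.36·0.149702 + 0.37·0.0952836 = 0.122826.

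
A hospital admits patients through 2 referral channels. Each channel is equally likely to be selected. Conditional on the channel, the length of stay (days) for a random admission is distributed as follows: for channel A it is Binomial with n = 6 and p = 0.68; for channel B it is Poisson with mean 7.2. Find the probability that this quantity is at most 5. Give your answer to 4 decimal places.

Conditional on each channel, P(X ≤ 5): A: 0.901133; B: 0.275897.
By total probability, P(X ≤ 5) = 0.5·0.901133 + 0.5·0.275897 = 0.588515.

0.5885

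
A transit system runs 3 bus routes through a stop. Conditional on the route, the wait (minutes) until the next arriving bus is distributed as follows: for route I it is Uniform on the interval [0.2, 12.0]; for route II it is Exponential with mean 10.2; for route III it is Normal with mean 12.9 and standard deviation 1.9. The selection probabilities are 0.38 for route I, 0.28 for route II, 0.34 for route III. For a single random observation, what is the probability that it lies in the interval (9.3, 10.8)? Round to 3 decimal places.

0.100

Conditional on each route, P(9.3 < X < 10.8): I: 0.127119; II: 0.0549509; III: 0.105459.
By total probability, P(9.3 < X < 10.8) = 0.38·0.127119 + 0.28·0.0549509 + 0.34·0.105459 = 0.0995474.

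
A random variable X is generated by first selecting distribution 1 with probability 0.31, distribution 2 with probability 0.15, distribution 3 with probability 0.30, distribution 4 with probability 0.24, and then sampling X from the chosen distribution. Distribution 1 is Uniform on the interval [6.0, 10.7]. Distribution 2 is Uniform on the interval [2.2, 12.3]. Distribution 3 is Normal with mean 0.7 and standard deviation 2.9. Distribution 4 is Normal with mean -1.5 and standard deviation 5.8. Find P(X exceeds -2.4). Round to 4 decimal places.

Conditional on each component, P(X > -2.4): 1: 1; 2: 1; 3: 0.857457; 4: 0.561657.
By total probability, P(X > -2.4) = 0.31·1 + 0.15·1 + 0.3·0.857457 + 0.24·0.561657 = 0.852035.

0.8520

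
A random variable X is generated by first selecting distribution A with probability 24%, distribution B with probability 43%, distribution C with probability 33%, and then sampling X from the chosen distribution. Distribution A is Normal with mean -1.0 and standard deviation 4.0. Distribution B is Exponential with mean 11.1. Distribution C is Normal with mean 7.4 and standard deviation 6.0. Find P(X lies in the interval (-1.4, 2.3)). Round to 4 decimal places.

0.2026

Conditional on each component, P(-1.4 < X < 2.3): A: 0.335142; B: 0.187149; C: 0.126429.
By total probability, P(-1.4 < X < 2.3) = 0.24·0.335142 + 0.43·0.187149 + 0.33·0.126429 = 0.20263.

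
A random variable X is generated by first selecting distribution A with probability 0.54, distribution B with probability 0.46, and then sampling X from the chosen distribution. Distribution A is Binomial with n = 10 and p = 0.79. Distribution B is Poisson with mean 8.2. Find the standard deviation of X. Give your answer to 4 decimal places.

2.1657

Per component, A: μ=7.9, E[X²]=64.069; B: μ=8.2, E[X²]=75.44.
E[X] = 0.54·7.9 + 0.46·8.2 = 8.038.
E[X²] = 0.54·64.069 + 0.46·75.44 = 69.2997.
Var(X) = E[X²] − (E[X])² = 69.2997 − 64.6094 = 4.69022.
SD(X) = √4.69022 = 2.16569.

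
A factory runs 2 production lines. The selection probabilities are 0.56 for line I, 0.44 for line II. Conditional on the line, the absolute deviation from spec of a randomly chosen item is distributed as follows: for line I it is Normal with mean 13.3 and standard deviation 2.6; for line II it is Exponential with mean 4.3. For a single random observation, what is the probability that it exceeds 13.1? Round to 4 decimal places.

Conditional on each line, P(X > 13.1): I: 0.530658; II: 0.0475244.
By total probability, P(X > 13.1) = 0.56·0.530658 + 0.44·0.0475244 = 0.318079.

0.3181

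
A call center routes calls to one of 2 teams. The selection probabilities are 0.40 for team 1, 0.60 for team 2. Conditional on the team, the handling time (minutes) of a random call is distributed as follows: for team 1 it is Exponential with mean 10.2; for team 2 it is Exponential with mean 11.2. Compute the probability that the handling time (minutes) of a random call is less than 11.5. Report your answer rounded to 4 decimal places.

0.6556

Conditional on each team, P(X < 11.5): 1: 0.676142; 2: 0.641844.
By total probability, P(X < 11.5) = 0.4·0.676142 + 0.6·0.641844 = 0.655563.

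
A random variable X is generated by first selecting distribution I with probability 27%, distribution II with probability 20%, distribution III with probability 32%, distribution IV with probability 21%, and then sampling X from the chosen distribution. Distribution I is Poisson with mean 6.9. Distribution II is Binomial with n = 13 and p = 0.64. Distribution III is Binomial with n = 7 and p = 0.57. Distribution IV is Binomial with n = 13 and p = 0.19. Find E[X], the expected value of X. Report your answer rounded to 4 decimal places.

Component means — I: 6.9; II: 8.32; III: 3.99; IV: 2.47.
E[X] = 0.27·6.9 + 0.2·8.32 + 0.32·3.99 + 0.21·2.47 = 5.3225.

5.3225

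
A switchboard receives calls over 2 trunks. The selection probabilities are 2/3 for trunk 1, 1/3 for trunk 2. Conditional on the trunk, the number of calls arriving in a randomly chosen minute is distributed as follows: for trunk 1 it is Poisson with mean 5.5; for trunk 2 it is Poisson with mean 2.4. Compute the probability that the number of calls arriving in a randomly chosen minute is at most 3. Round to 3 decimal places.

Conditional on each trunk, P(X ≤ 3): 1: 0.201699; 2: 0.778723.
By total probability, P(X ≤ 3) = 0.666667·0.201699 + 0.333333·0.778723 = 0.39404.

0.394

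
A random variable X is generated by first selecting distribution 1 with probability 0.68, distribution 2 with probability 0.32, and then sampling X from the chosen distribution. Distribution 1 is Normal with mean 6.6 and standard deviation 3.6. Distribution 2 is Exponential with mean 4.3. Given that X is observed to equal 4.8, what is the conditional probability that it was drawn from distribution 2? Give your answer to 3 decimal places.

0.268

Likelihoods f(4.8 | ·): 1: 0.0977959; 2: 0.0761619.
Posterior ∝ prior × likelihood. Numerator for 2: 0.32·0.0761619 = 0.0243718.
Normalizing constant: 0.68·0.0977959 + 0.32·0.0761619 = 0.090873.
P(2 | observation) = 0.0243718 / 0.090873 = 0.268196.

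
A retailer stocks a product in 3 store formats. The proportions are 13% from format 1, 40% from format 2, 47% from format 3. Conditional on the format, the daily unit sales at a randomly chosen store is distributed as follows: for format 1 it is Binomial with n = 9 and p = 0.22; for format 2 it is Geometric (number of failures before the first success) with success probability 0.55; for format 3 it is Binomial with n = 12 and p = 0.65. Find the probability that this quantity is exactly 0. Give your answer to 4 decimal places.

0.2339

Conditional on each format, P(X = 0): 1: 0.106869; 2: 0.55; 3: 3.37922e-06.
By total probability, P(X = 0) = 0.13·0.106869 + 0.4·0.55 + 0.47·3.37922e-06 = 0.233895.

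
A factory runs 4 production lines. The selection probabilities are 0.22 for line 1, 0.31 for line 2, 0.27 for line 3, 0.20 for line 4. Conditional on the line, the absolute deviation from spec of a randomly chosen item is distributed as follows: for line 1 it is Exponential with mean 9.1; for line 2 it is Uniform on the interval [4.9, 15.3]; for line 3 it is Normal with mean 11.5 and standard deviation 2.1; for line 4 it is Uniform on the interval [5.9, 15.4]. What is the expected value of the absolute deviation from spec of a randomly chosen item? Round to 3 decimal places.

Component means — 1: 9.1; 2: 10.1; 3: 11.5; 4: 10.65.
E[X] = 0.22·9.1 + 0.31·10.1 + 0.27·11.5 + 0.2·10.65 = 10.368.

10.368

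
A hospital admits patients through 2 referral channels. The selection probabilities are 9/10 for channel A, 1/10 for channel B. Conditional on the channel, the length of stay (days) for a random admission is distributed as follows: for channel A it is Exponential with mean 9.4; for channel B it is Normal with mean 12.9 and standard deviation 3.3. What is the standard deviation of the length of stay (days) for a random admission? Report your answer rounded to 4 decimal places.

Per component, A: μ=9.4, E[X²]=176.72; B: μ=12.9, E[X²]=177.3.
E[X] = 0.9·9.4 + 0.1·12.9 = 9.75.
E[X²] = 0.9·176.72 + 0.1·177.3 = 176.778.
Var(X) = E[X²] − (E[X])² = 176.778 − 95.0625 = 81.7155.
SD(X) = √81.7155 = 9.03966.

9.0397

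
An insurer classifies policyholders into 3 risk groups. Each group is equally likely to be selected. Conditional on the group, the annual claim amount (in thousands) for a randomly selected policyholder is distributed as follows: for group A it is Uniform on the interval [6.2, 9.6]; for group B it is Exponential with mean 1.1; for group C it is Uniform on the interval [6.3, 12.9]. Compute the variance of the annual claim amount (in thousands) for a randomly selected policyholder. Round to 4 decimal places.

15.4211

Per component, A: μ=7.9, E[X²]=63.3733; B: μ=1.1, E[X²]=2.42; C: μ=9.6, E[X²]=95.79.
E[X] = 0.333333·7.9 + 0.333333·1.1 + 0.333333·9.6 = 6.2.
E[X²] = 0.333333·63.3733 + 0.333333·2.42 + 0.333333·95.79 = 53.8611.
Var(X) = E[X²] − (E[X])² = 53.8611 − 38.44 = 15.4211.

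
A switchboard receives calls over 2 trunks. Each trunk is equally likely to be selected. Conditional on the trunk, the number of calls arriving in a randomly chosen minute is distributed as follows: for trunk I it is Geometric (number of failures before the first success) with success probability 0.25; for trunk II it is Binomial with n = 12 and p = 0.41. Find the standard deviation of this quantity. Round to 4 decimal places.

2.8936

Per component, I: μ=3, E[X²]=21; II: μ=4.92, E[X²]=27.1092.
E[X] = 0.5·3 + 0.5·4.92 = 3.96.
E[X²] = 0.5·21 + 0.5·27.1092 = 24.0546.
Var(X) = E[X²] − (E[X])² = 24.0546 − 15.6816 = 8.373.
SD(X) = √8.373 = 2.89361.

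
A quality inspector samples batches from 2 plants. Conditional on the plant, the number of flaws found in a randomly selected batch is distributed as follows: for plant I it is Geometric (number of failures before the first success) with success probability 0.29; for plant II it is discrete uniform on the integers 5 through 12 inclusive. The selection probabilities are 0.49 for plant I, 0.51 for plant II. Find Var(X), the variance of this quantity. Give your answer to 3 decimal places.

Per component, I: μ=2.44828, E[X²]=14.4364; II: μ=8.5, E[X²]=77.5.
E[X] = 0.49·2.44828 + 0.51·8.5 = 5.53466.
E[X²] = 0.49·14.4364 + 0.51·77.5 = 46.5988.
Var(X) = E[X²] − (E[X])² = 46.5988 − 30.6324 = 15.9664.

15.966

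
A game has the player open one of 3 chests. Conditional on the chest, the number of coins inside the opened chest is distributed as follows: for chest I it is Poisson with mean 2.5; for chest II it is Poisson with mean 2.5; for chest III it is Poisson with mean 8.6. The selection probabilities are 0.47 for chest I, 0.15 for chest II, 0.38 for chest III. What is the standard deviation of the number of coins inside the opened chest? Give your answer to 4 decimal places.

3.6857

Per component, I: μ=2.5, E[X²]=8.75; II: μ=2.5, E[X²]=8.75; III: μ=8.6, E[X²]=82.56.
E[X] = 0.47·2.5 + 0.15·2.5 + 0.38·8.6 = 4.818.
E[X²] = 0.47·8.75 + 0.15·8.75 + 0.38·82.56 = 36.7978.
Var(X) = E[X²] − (E[X])² = 36.7978 − 23.2131 = 13.5847.
SD(X) = √13.5847 = 3.68574.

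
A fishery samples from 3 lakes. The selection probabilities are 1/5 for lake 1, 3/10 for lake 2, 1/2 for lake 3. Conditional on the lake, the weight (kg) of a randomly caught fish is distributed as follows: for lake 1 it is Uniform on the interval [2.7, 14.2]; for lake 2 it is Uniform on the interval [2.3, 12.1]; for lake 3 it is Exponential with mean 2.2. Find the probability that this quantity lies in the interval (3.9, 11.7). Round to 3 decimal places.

0.457

Conditional on each lake, P(3.9 < X < 11.7): 1: 0.678261; 2: 0.795918; 3: 0.164967.
By total probability, P(3.9 < X < 11.7) = 0.2·0.678261 + 0.3·0.795918 + 0.5·0.164967 = 0.456911.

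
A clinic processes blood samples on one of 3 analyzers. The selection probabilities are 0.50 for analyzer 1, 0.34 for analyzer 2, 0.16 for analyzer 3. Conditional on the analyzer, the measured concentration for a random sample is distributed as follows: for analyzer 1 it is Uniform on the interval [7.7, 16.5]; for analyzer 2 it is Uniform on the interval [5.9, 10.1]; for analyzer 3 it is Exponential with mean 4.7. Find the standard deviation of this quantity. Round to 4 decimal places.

Per component, 1: μ=12.1, E[X²]=152.863; 2: μ=8, E[X²]=65.47; 3: μ=4.7, E[X²]=44.18.
E[X] = 0.5·12.1 + 0.34·8 + 0.16·4.7 = 9.522.
E[X²] = 0.5·152.863 + 0.34·65.47 + 0.16·44.18 = 105.76.
Var(X) = E[X²] − (E[X])² = 105.76 − 90.6685 = 15.0918.
SD(X) = √15.0918 = 3.88481.

3.8848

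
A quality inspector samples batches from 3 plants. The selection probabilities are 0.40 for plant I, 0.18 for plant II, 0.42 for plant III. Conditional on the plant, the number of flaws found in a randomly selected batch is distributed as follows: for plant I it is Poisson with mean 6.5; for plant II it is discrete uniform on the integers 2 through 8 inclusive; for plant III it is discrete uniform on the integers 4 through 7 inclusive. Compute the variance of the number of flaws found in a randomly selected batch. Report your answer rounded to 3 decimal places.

Per component, I: μ=6.5, E[X²]=48.75; II: μ=5, E[X²]=29; III: μ=5.5, E[X²]=31.5.
E[X] = 0.4·6.5 + 0.18·5 + 0.42·5.5 = 5.81.
E[X²] = 0.4·48.75 + 0.18·29 + 0.42·31.5 = 37.95.
Var(X) = E[X²] − (E[X])² = 37.95 − 33.7561 = 4.1939.

4.194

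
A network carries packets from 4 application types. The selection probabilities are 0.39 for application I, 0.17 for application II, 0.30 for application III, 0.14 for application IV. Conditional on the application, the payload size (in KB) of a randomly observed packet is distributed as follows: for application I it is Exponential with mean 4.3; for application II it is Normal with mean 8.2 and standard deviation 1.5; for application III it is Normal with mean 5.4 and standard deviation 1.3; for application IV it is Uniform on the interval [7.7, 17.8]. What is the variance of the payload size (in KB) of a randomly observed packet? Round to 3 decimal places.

Per component, I: μ=4.3, E[X²]=36.98; II: μ=8.2, E[X²]=69.49; III: μ=5.4, E[X²]=30.85; IV: μ=12.75, E[X²]=171.063.
E[X] = 0.39·4.3 + 0.17·8.2 + 0.3·5.4 + 0.14·12.75 = 6.476.
E[X²] = 0.39·36.98 + 0.17·69.49 + 0.3·30.85 + 0.14·171.063 = 59.4394.
Var(X) = E[X²] − (E[X])² = 59.4394 − 41.9386 = 17.5008.

17.501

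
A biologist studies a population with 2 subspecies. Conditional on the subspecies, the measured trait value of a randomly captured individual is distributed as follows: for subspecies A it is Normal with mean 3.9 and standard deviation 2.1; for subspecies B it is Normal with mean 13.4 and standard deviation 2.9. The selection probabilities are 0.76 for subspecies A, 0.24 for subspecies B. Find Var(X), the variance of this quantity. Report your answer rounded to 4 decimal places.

21.8316

Per component, A: μ=3.9, E[X²]=19.62; B: μ=13.4, E[X²]=187.97.
E[X] = 0.76·3.9 + 0.24·13.4 = 6.18.
E[X²] = 0.76·19.62 + 0.24·187.97 = 60.024.
Var(X) = E[X²] − (E[X])² = 60.024 − 38.1924 = 21.8316.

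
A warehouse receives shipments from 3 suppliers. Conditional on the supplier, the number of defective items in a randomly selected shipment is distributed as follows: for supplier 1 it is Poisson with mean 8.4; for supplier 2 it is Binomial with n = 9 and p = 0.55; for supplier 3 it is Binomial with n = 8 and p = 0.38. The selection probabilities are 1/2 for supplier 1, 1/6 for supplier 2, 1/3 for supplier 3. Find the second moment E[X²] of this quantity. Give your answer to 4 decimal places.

For each component E[X²] = Var + (mean)², giving 1: 78.96; 2: 26.73; 3: 11.1264.
Overall E[X²] = 0.5·78.96 + 0.166667·26.73 + 0.333333·11.1264 = 47.6438.

47.6438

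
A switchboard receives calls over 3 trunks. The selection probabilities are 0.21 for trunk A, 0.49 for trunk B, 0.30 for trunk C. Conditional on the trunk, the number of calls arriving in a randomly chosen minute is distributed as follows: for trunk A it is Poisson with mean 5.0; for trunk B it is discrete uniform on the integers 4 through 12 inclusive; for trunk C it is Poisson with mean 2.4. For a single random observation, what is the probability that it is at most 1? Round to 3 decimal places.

0.101

Conditional on each trunk, P(X ≤ 1): A: 0.0404277; B: 0; C: 0.308441.
By total probability, P(X ≤ 1) = 0.21·0.0404277 + 0.49·0 + 0.3·0.308441 = 0.101022.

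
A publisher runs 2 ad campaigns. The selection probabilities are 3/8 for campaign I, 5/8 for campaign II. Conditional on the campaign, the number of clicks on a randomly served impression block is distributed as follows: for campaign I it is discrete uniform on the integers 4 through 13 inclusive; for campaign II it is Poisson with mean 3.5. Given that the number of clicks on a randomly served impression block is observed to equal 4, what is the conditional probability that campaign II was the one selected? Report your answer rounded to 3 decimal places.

0.759

Likelihoods P(X=4 | ·): I: 0.1; II: 0.188812.
Posterior ∝ prior × likelihood. Numerator for II: 0.625·0.188812 = 0.118008.
Normalizing constant: 0.375·0.1 + 0.625·0.188812 = 0.155508.
P(II | observation) = 0.118008 / 0.155508 = 0.758854.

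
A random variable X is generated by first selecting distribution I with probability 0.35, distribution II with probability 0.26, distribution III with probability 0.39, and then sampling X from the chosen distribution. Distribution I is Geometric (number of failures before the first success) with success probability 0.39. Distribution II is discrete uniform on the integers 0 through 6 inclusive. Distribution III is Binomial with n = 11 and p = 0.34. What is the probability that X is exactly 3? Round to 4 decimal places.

0.1592

Conditional on each component, P(X = 3): I: 0.0885226; II: 0.142857; III: 0.233492.
By total probability, P(X = 3) = 0.35·0.0885226 + 0.26·0.142857 + 0.39·0.233492 = 0.159188.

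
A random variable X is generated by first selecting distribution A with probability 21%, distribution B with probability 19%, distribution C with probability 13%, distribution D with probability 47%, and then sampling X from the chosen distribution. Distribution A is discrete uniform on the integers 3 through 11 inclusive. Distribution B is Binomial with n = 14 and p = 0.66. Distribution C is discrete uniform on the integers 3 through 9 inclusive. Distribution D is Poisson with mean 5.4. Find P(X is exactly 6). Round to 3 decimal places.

0.123

Conditional on each component, P(X = 6): A: 0.111111; B: 0.0443252; C: 0.142857; D: 0.155539.
By total probability, P(X = 6) = 0.21·0.111111 + 0.19·0.0443252 + 0.13·0.142857 + 0.47·0.155539 = 0.12343.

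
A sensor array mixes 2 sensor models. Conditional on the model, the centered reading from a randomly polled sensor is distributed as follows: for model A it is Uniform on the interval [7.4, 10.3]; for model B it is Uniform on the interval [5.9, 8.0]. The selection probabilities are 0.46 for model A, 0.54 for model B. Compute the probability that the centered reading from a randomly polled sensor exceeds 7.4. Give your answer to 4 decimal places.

0.6143

Conditional on each model, P(X > 7.4): A: 1; B: 0.285714.
By total probability, P(X > 7.4) = 0.46·1 + 0.54·0.285714 = 0.614286.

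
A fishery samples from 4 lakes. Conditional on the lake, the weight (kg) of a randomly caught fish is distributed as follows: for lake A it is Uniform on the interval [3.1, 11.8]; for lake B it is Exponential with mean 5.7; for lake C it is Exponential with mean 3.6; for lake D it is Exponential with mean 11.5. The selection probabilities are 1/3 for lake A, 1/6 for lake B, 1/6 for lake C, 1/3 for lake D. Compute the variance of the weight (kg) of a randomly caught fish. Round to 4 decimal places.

Per component, A: μ=7.45, E[X²]=61.81; B: μ=5.7, E[X²]=64.98; C: μ=3.6, E[X²]=25.92; D: μ=11.5, E[X²]=264.5.
E[X] = 0.333333·7.45 + 0.166667·5.7 + 0.166667·3.6 + 0.333333·11.5 = 7.86667.
E[X²] = 0.333333·61.81 + 0.166667·64.98 + 0.166667·25.92 + 0.333333·264.5 = 123.92.
Var(X) = E[X²] − (E[X])² = 123.92 − 61.8844 = 62.0356.

62.0356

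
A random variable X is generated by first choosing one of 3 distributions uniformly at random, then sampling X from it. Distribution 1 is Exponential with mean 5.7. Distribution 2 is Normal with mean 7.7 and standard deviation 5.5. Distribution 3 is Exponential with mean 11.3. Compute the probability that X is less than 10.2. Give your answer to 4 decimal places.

0.7009

Conditional on each component, P(X < 10.2): 1: 0.832952; 2: 0.675282; 3: 0.594508.
By total probability, P(X < 10.2) = 0.333333·0.832952 + 0.333333·0.675282 + 0.333333·0.594508 = 0.700914.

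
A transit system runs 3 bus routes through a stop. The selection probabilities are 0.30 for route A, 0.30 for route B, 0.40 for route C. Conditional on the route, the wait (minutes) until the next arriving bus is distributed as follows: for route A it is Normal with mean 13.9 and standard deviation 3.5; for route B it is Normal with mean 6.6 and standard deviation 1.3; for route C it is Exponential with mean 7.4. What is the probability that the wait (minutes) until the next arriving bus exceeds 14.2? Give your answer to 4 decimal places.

0.1985

Conditional on each route, P(X > 14.2): A: 0.465847; B: 2.51534e-09; C: 0.146766.
By total probability, P(X > 14.2) = 0.3·0.465847 + 0.3·2.51534e-09 + 0.4·0.146766 = 0.19846.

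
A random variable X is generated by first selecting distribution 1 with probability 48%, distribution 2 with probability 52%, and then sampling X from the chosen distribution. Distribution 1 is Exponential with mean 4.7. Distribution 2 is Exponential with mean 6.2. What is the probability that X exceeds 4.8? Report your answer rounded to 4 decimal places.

0.4126

Conditional on each component, P(X > 4.8): 1: 0.360135; 2: 0.461075.
By total probability, P(X > 4.8) = 0.48·0.360135 + 0.52·0.461075 = 0.412624.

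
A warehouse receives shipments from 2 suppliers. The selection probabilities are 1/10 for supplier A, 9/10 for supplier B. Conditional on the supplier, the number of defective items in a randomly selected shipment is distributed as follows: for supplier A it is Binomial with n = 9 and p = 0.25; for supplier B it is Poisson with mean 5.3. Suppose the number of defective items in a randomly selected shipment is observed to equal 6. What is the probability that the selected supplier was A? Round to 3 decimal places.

0.006

Likelihoods P(X=6 | ·): A: 0.00865173; B: 0.15366.
Posterior ∝ prior × likelihood. Numerator for A: 0.1·0.00865173 = 0.000865173.
Normalizing constant: 0.1·0.00865173 + 0.9·0.15366 = 0.13916.
P(A | observation) = 0.000865173 / 0.13916 = 0.00621713.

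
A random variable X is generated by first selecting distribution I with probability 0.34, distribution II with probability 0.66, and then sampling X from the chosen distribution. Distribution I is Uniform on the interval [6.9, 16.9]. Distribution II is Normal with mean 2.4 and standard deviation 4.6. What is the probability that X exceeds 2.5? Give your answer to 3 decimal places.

0.664

Conditional on each component, P(X > 2.5): I: 1; II: 0.491328.
By total probability, P(X > 2.5) = 0.34·1 + 0.66·0.491328 = 0.664276.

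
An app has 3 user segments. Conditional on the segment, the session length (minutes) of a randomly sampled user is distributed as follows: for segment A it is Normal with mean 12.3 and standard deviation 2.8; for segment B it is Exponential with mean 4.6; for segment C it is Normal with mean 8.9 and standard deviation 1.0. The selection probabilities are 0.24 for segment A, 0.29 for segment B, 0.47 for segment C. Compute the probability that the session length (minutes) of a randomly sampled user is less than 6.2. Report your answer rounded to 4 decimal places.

0.2198

Conditional on each segment, P(X < 6.2): A: 0.0146818; B: 0.740196; C: 0.00346697.
By total probability, P(X < 6.2) = 0.24·0.0146818 + 0.29·0.740196 + 0.47·0.00346697 = 0.21981.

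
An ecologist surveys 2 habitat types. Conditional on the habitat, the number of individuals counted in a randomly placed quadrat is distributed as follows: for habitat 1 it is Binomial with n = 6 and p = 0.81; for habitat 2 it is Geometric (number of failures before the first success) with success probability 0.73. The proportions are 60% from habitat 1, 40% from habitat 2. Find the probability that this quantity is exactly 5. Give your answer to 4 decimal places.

Conditional on each habitat, P(X = 5): 1: 0.397493; 2: 0.00104747.
By total probability, P(X = 5) = 0.6·0.397493 + 0.4·0.00104747 = 0.238915.

0.2389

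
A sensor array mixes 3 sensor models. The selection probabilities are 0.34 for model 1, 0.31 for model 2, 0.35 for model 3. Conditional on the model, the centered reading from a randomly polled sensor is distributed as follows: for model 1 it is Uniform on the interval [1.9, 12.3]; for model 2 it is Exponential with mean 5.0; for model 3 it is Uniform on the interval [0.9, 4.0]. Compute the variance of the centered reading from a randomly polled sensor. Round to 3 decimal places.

14.838

Per component, 1: μ=7.1, E[X²]=59.4233; 2: μ=5, E[X²]=50; 3: μ=2.45, E[X²]=6.80333.
E[X] = 0.34·7.1 + 0.31·5 + 0.35·2.45 = 4.8215.
E[X²] = 0.34·59.4233 + 0.31·50 + 0.35·6.80333 = 38.0851.
Var(X) = E[X²] − (E[X])² = 38.0851 − 23.2469 = 14.8382.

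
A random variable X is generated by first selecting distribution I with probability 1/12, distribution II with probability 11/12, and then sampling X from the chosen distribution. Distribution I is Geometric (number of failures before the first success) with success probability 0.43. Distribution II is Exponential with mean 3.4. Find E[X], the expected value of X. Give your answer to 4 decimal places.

3.2271

Component means — I: 1.32558; II: 3.4.
E[X] = 0.0833333·1.32558 + 0.916667·3.4 = 3.22713.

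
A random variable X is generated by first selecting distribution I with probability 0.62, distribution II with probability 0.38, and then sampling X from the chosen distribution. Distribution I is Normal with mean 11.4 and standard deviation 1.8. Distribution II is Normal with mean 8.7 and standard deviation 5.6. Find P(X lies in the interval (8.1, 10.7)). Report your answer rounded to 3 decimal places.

Conditional on each component, P(8.1 < X < 10.7): I: 0.315303; II: 0.18217.
By total probability, P(8.1 < X < 10.7) = 0.62·0.315303 + 0.38·0.18217 = 0.264712.

0.265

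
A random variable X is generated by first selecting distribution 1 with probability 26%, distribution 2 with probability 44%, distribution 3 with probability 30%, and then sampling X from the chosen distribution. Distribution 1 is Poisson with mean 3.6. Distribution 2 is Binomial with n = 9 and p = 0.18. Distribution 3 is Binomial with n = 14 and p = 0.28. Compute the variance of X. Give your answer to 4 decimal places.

3.5220

Per component, 1: μ=3.6, E[X²]=16.56; 2: μ=1.62, E[X²]=3.9528; 3: μ=3.92, E[X²]=18.1888.
E[X] = 0.26·3.6 + 0.44·1.62 + 0.3·3.92 = 2.8248.
E[X²] = 0.26·16.56 + 0.44·3.9528 + 0.3·18.1888 = 11.5015.
Var(X) = E[X²] − (E[X])² = 11.5015 − 7.9795 = 3.52198.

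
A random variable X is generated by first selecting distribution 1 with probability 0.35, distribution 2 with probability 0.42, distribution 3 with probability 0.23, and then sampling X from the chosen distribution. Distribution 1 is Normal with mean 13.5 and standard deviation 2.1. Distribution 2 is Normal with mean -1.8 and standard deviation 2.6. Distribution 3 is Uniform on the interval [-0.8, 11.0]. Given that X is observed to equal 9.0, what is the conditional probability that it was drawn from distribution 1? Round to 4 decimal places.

Likelihoods f(9.0 | ·): 1: 0.0191243; 2: 2.74905e-05; 3: 0.0847458.
Posterior ∝ prior × likelihood. Numerator for 1: 0.35·0.0191243 = 0.00669351.
Normalizing constant: 0.35·0.0191243 + 0.42·2.74905e-05 + 0.23·0.0847458 = 0.0261966.
P(1 | observation) = 0.00669351 / 0.0261966 = 0.255511.

0.2555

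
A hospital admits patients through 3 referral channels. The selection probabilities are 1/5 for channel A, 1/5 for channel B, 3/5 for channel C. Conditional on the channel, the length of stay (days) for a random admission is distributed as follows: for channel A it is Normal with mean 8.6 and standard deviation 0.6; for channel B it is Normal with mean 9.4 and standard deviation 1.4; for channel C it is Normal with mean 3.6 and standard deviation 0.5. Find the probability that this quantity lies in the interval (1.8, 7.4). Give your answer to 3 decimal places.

Conditional on each channel, P(1.8 < X < 7.4): A: 0.0227501; B: 0.0765637; C: 0.999841.
By total probability, P(1.8 < X < 7.4) = 0.2·0.0227501 + 0.2·0.0765637 + 0.6·0.999841 = 0.619767.

0.620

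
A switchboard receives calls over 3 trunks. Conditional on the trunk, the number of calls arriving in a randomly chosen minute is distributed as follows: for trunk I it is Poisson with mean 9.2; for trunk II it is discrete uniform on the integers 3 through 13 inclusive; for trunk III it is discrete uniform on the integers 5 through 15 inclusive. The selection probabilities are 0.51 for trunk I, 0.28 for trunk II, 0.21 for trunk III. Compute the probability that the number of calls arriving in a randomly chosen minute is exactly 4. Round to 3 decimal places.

Conditional on each trunk, P(X = 4): I: 0.03016; II: 0.0909091; III: 0.
By total probability, P(X = 4) = 0.51·0.03016 + 0.28·0.0909091 + 0.21·0 = 0.0408361.

0.041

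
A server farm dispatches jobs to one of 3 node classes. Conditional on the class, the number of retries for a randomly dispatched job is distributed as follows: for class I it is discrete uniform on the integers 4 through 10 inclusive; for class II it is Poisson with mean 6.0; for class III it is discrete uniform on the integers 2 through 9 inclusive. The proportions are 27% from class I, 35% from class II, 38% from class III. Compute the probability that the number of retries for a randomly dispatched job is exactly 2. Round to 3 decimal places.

Conditional on each class, P(X = 2): I: 0; II: 0.0446175; III: 0.125.
By total probability, P(X = 2) = 0.27·0 + 0.35·0.0446175 + 0.38·0.125 = 0.0631161.

0.063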